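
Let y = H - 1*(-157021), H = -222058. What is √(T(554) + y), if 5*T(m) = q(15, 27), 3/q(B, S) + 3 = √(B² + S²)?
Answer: √(1625930 - 1625925*√106)/(5*√(-1 + √106)) ≈ 255.02*I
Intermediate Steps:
y = -65037 (y = -222058 - 1*(-157021) = -222058 + 157021 = -65037)
q(B, S) = 3/(-3 + √(B² + S²))
T(m) = 3/(5*(-3 + 3*√106)) (T(m) = (3/(-3 + √(15² + 27²)))/5 = (3/(-3 + √(225 + 729)))/5 = (3/(-3 + √954))/5 = (3/(-3 + 3*√106))/5 = 3/(5*(-3 + 3*√106)))
√(T(554) + y) = √((1/525 + √106/525) - 65037) = √(-34144424/525 + √106/525)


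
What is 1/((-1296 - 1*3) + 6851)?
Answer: 1/5552 ≈ 0.00018012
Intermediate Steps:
1/((-1296 - 1*3) + 6851) = 1/((-1296 - 3) + 6851) = 1/(-1299 + 6851) = 1/5552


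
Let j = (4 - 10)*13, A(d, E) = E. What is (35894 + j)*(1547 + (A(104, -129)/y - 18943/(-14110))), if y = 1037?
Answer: 23863606666284/430355 ≈ 5.5451e+7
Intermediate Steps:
j = -78 (j = -6*13 = -78)
(35894 + j)*(1547 + (A(104, -129)/y - 18943/(-14110))) = (35894 - 78)*(1547 + (-129/1037 - 18943/(-14110))) = 35816*(1547 + (-129*1/1037 - 18943*(-1/14110))) = 35816*(1547 + (-129/1037 + 18943/14110)) = 35816*(1547 + 1048453/860710) = 35816*(1332566823/860710) = 23863606666284/430355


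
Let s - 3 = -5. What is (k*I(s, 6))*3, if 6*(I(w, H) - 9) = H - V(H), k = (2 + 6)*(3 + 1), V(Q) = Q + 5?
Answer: 784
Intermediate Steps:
s = -2 (s = 3 - 5 = -2)
V(Q) = 5 + Q
k = 32 (k = 8*4 = 32)
I(w, H) = 49/6 (I(w, H) = 9 + (H - (5 + H))/6 = 9 + (H + (-5 - H))/6 = 9 + (1/6)*(-5) = 9 - 5/6 = 49/6)
(k*I(s, 6))*3 = (32*(49/6))*3 = (784/3)*3 = 784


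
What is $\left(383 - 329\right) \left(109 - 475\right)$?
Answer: $-19764$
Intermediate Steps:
$\left(383 - 329\right) \left(109 - 475\right) = 54 \left(-366\right) = -19764$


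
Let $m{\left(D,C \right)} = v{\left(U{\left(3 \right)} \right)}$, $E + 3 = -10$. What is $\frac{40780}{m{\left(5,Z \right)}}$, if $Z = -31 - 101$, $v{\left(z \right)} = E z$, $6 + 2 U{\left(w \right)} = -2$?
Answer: $\frac{10195}{13} \approx 784.23$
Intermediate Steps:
$E = -13$ ($E = -3 - 10 = -13$)
$U{\left(w \right)} = -4$ ($U{\left(w \right)} = -3 + \frac{1}{2} \left(-2\right) = -3 - 1 = -4$)
$v{\left(z \right)} = - 13 z$
$Z = -132$ ($Z = -31 - 101 = -132$)
$m{\left(D,C \right)} = 52$ ($m{\left(D,C \right)} = \left(-13\right) \left(-4\right) = 52$)
$\frac{40780}{m{\left(5,Z \right)}} = \frac{40780}{52} = 40780 \cdot \frac{1}{52} = \frac{10195}{13}$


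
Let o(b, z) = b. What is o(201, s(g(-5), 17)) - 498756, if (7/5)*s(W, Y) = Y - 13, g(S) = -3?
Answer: -498555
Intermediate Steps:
s(W, Y) = -65/7 + 5*Y/7 (s(W, Y) = 5*(Y - 13)/7 = 5*(-13 + Y)/7 = -65/7 + 5*Y/7)
o(201, s(g(-5), 17)) - 498756 = 201 - 498756 = -498555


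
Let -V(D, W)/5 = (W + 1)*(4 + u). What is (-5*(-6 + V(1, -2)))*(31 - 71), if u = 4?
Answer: 6800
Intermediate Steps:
V(D, W) = -40 - 40*W (V(D, W) = -5*(W + 1)*(4 + 4) = -5*(1 + W)*8 = -5*(8 + 8*W) = -40 - 40*W)
(-5*(-6 + V(1, -2)))*(31 - 71) = (-5*(-6 + (-40 - 40*(-2))))*(31 - 71) = -5*(-6 + (-40 + 80))*(-40) = -5*(-6 + 40)*(-40) = -5*34*(-40) = -170*(-40) = 6800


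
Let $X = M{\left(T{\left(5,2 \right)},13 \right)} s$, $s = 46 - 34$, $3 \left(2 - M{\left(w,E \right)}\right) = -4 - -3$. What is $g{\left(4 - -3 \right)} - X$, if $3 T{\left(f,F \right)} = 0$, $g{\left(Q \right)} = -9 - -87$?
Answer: $50$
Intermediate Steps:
$g{\left(Q \right)} = 78$ ($g{\left(Q \right)} = -9 + 87 = 78$)
$T{\left(f,F \right)} = 0$ ($T{\left(f,F \right)} = \frac{1}{3} \cdot 0 = 0$)
$M{\left(w,E \right)} = \frac{7}{3}$ ($M{\left(w,E \right)} = 2 - \frac{-4 - -3}{3} = 2 - \frac{-4 + 3}{3} = 2 - - \frac{1}{3} = 2 + \frac{1}{3} = \frac{7}{3}$)
$s = 12$
$X = 28$ ($X = \frac{7}{3} \cdot 12 = 28$)
$g{\left(4 - -3 \right)} - X = 78 - 28 = 50$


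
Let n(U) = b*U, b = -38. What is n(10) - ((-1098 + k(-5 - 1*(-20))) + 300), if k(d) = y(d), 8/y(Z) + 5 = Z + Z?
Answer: 10442/25 ≈ 417.68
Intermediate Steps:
y(Z) = 8/(-5 + 2*Z) (y(Z) = 8/(-5 + (Z + Z)) = 8/(-5 + 2*Z))
k(d) = 8/(-5 + 2*d)
n(U) = -38*U
n(10) - ((-1098 + k(-5 - 1*(-20))) + 300) = -38*10 - ((-1098 + 8/(-5 + 2*(-5 - 1*(-20)))) + 300) = -380 - ((-1098 + 8/(-5 + 2*(-5 + 20))) + 300) = -380 - ((-1098 + 8/(-5 + 2*15)) + 300) = -380 - ((-1098 + 8/(-5 + 30)) + 300) = -380 - ((-1098 + 8/25) + 300) = -380 - (-27442/25 + 300) = -380 - 1*(-19942/25) = -380 + 19942/25 = 10442/25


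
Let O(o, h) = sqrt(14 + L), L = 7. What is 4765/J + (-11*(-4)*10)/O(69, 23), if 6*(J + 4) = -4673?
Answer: -28590/4697 + 440*sqrt(21)/21 ≈ 89.929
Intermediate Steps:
J = -4697/6 (J = -4 + (1/6)*(-4673) = -4 - 4673/6 = -4697/6 ≈ -782.83)
O(o, h) = sqrt(21) (O(o, h) = sqrt(14 + 7) = sqrt(21))
4765/J + (-11*(-4)*10)/O(69, 23) = 4765/(-4697/6) + (-11*(-4)*10)/(sqrt(21)) = 4765*(-6/4697) + (44*10)*(sqrt(21)/21) = -28590/4697 + 440*(sqrt(21)/21) = -28590/4697 + 440*sqrt(21)/21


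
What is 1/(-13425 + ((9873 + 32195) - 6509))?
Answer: 1/22134 ≈ 4.5179e-5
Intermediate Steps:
1/(-13425 + ((9873 + 32195) - 6509)) = 1/(-13425 + (42068 - 6509)) = 1/(-13425 + 35559) = 1/22134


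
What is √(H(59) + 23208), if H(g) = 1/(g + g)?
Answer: √323148310/118 ≈ 152.34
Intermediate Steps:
H(g) = 1/(2*g)
√(H(59) + 23208) = √((½)/59 + 23208) = √((½)*(1/59) + 23208) = √(1/118 + 23208) = √(2738545/118) = √323148310/118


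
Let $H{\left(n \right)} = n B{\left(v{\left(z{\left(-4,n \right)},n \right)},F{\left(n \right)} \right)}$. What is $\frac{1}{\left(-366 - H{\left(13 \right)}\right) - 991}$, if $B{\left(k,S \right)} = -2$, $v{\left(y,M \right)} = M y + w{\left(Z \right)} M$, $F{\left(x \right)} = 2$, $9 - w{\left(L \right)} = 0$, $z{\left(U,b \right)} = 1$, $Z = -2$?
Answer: $- \frac{1}{1331} \approx -0.00075131$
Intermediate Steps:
$w{\left(L \right)} = 9$ ($w{\left(L \right)} = 9 - 0 = 9 + 0 = 9$)
$v{\left(y,M \right)} = 9 M + M y$ ($v{\left(y,M \right)} = M y + 9 M = 9 M + M y$)
$H{\left(n \right)} = - 2 n$ ($H{\left(n \right)} = n \left(-2\right) = - 2 n$)
$\frac{1}{\left(-366 - H{\left(13 \right)}\right) - 991} = \frac{1}{\left(-366 - \left(-2\right) 13\right) - 991} = \frac{1}{\left(-366 - -26\right) - 991} = \frac{1}{\left(-366 + 26\right) - 991} = \frac{1}{-340 - 991} = \frac{1}{-1331} = - \frac{1}{1331}$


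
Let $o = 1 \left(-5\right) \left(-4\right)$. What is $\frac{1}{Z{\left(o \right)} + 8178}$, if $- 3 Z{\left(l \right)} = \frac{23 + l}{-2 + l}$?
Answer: $\frac{54}{441569} \approx 0.00012229$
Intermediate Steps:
$o = 20$ ($o = \left(-5\right) \left(-4\right) = 20$)
$Z{\left(l \right)} = - \frac{23 + l}{3 \left(-2 + l\right)}$ ($Z{\left(l \right)} = - \frac{\left(23 + l\right) \frac{1}{-2 + l}}{3} = - \frac{\frac{1}{-2 + l} \left(23 + l\right)}{3} = - \frac{23 + l}{3 \left(-2 + l\right)}$)
$\frac{1}{Z{\left(o \right)} + 8178} = \frac{1}{\frac{-23 - 20}{3 \left(-2 + 20\right)} + 8178} = \frac{1}{\frac{-23 - 20}{3 \cdot 18} + 8178} = \frac{1}{\frac{1}{3} \cdot \frac{1}{18} \left(-43\right) + 8178} = \frac{1}{- \frac{43}{54} + 8178} = \frac{1}{\frac{441569}{54}} = \frac{54}{441569}$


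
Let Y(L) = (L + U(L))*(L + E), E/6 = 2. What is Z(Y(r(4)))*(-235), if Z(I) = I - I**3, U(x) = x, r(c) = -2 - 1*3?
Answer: -80588550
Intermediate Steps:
r(c) = -5 (r(c) = -2 - 3 = -5)
E = 12 (E = 6*2 = 12)
Y(L) = 2*L*(12 + L) (Y(L) = (L + L)*(L + 12) = (2*L)*(12 + L) = 2*L*(12 + L))
Z(Y(r(4)))*(-235) = (2*(-5)*(12 - 5) - (2*(-5)*(12 - 5))**3)*(-235) = (2*(-5)*7 - (2*(-5)*7)**3)*(-235) = (-70 - 1*(-70)**3)*(-235) = (-70 - 1*(-343000))*(-235) = (-70 + 343000)*(-235) = 342930*(-235) = -80588550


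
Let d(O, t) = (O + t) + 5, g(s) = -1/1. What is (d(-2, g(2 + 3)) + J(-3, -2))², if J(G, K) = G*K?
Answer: 64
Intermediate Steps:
g(s) = -1 (g(s) = -1*1 = -1)
d(O, t) = 5 + O + t
(d(-2, g(2 + 3)) + J(-3, -2))² = ((5 - 2 - 1) - 3*(-2))² = (2 + 6)² = 8² = 64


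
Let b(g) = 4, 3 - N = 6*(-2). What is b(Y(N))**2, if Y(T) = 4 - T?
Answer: 16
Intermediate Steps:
N = 15 (N = 3 - 6*(-2) = 3 - 1*(-12) = 3 + 12 = 15)
b(Y(N))**2 = 4**2 = 16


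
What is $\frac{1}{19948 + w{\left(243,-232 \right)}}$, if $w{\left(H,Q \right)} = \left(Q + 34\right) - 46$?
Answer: $\frac{1}{19704} \approx 5.0751 \cdot 10^{-5}$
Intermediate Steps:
$w{\left(H,Q \right)} = -12 + Q$ ($w{\left(H,Q \right)} = \left(34 + Q\right) - 46 = -12 + Q$)
$\frac{1}{19948 + w{\left(243,-232 \right)}} = \frac{1}{19948 - 244} = \frac{1}{19704}$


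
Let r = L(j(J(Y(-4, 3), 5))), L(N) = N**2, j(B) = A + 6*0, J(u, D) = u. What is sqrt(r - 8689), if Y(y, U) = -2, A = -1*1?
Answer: 4*I*sqrt(543) ≈ 93.209*I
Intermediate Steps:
A = -1
j(B) = -1 (j(B) = -1 + 6*0 = -1 + 0 = -1)
r = 1 (r = (-1)**2 = 1)
sqrt(r - 8689) = sqrt(1 - 8689) = sqrt(-8688) = 4*I*sqrt(543)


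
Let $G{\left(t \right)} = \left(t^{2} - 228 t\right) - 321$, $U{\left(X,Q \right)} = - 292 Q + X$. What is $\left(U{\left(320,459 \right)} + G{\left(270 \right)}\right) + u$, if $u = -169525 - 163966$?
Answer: $-456180$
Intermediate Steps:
$U{\left(X,Q \right)} = X - 292 Q$
$G{\left(t \right)} = -321 + t^{2} - 228 t$
$u = -333491$ ($u = -169525 - 163966 = -333491$)
$\left(U{\left(320,459 \right)} + G{\left(270 \right)}\right) + u = \left(\left(320 - 134028\right) - \left(61881 - 72900\right)\right) - 333491 = \left(\left(320 - 134028\right) - -11019\right) - 333491 = \left(-133708 + 11019\right) - 333491 = -122689 - 333491 = -456180$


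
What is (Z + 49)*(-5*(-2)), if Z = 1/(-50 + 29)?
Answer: 10280/21 ≈ 489.52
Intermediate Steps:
Z = -1/21 (Z = 1/(-21) = -1/21 ≈ -0.047619)
(Z + 49)*(-5*(-2)) = (-1/21 + 49)*(-5*(-2)) = (1028/21)*10 = 10280/21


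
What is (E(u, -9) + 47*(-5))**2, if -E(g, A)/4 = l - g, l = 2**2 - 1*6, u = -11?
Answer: 73441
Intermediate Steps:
l = -2 (l = 4 - 6 = -2)
E(g, A) = 8 + 4*g (E(g, A) = -4*(-2 - g) = 8 + 4*g)
(E(u, -9) + 47*(-5))**2 = ((8 + 4*(-11)) + 47*(-5))**2 = ((8 - 44) - 235)**2 = (-36 - 235)**2 = (-271)**2 = 73441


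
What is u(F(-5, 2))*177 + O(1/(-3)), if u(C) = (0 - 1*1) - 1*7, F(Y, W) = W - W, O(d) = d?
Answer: -4249/3 ≈ -1416.3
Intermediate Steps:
F(Y, W) = 0
u(C) = -8 (u(C) = (0 - 1) - 7 = -1 - 7 = -8)
u(F(-5, 2))*177 + O(1/(-3)) = -8*177 + 1/(-3) = -1416 - ⅓ = -4249/3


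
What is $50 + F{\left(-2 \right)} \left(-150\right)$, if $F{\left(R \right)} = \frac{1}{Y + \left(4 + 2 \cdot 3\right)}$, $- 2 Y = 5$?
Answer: $30$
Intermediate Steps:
$Y = - \frac{5}{2}$ ($Y = \left(- \frac{1}{2}\right) 5 = - \frac{5}{2} \approx -2.5$)
$F{\left(R \right)} = \frac{2}{15}$ ($F{\left(R \right)} = \frac{1}{- \frac{5}{2} + \left(4 + 2 \cdot 3\right)} = \frac{1}{- \frac{5}{2} + \left(4 + 6\right)} = \frac{1}{- \frac{5}{2} + 10} = \frac{1}{\frac{15}{2}} = \frac{2}{15}$)
$50 + F{\left(-2 \right)} \left(-150\right) = 50 + \frac{2}{15} \left(-150\right) = 50 - 20 = 30$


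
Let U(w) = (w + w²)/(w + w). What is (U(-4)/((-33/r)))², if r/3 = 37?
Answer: 12321/484 ≈ 25.457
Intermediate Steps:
r = 111 (r = 3*37 = 111)
U(w) = (w + w²)/(2*w) (U(w) = (w + w²)/((2*w)) = (w + w²)*(1/(2*w)) = (w + w²)/(2*w))
(U(-4)/((-33/r)))² = ((½ + (½)*(-4))/((-33/111)))² = ((½ - 2)/((-33*1/111)))² = (-3/(2*(-11/37)))² = (-3/2*(-37/11))² = (111/22)² = 12321/484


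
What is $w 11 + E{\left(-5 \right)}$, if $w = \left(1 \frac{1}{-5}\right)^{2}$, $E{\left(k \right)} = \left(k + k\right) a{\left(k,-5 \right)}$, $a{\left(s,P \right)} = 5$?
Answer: $- \frac{1239}{25} \approx -49.56$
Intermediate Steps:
$E{\left(k \right)} = 10 k$ ($E{\left(k \right)} = \left(k + k\right) 5 = 2 k 5 = 10 k$)
$w = \frac{1}{25}$ ($w = \left(1 \left(- \frac{1}{5}\right)\right)^{2} = \left(- \frac{1}{5}\right)^{2} = \frac{1}{25} \approx 0.04$)
$w 11 + E{\left(-5 \right)} = \frac{1}{25} \cdot 11 + 10 \left(-5\right) = \frac{11}{25} - 50 = - \frac{1239}{25}$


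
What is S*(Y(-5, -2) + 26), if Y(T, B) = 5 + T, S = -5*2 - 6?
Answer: -416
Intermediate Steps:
S = -16 (S = -10 - 6 = -16)
S*(Y(-5, -2) + 26) = -16*((5 - 5) + 26) = -16*(0 + 26) = -16*26 = -416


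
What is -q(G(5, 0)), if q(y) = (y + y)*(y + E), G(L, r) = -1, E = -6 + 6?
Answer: -2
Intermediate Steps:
E = 0
q(y) = 2*y² (q(y) = (y + y)*(y + 0) = (2*y)*y = 2*y²)
-q(G(5, 0)) = -2*(-1)² = -2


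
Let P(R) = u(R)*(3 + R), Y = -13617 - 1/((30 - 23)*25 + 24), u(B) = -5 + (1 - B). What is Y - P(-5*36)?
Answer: 3489464/199 ≈ 17535.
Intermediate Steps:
u(B) = -4 - B
Y = -2709784/199 (Y = -13617 - 1/(7*25 + 24) = -13617 - 1/(175 + 24) = -13617 - 1/199 = -2709784/199 ≈ -13617.)
P(R) = (-4 - R)*(3 + R)
Y - P(-5*36) = -2709784/199 - (-1)*(3 - 5*36)*(4 - 5*36) = -2709784/199 - (-1)*(3 - 180)*(4 - 180) = -2709784/199 - (-1)*(-177)*(-176) = -2709784/199 - 1*(-31152) = -2709784/199 + 31152 = 3489464/199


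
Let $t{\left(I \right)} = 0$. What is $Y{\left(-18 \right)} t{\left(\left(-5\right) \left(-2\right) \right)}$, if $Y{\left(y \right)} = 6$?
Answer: $0$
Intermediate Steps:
$Y{\left(-18 \right)} t{\left(\left(-5\right) \left(-2\right) \right)} = 6 \cdot 0 = 0$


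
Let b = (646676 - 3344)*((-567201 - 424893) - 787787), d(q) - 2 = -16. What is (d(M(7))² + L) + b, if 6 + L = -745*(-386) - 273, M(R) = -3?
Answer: -1145054116005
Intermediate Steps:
d(q) = -14 (d(q) = 2 - 16 = -14)
b = -1145054403492 (b = 643332*(-992094 - 787787) = 643332*(-1779881) = -1145054403492)
L = 287291 (L = -6 + (-745*(-386) - 273) = -6 + (287570 - 273) = -6 + 287297 = 287291)
(d(M(7))² + L) + b = ((-14)² + 287291) - 1145054403492 = (196 + 287291) - 1145054403492 = 287487 - 1145054403492 = -1145054116005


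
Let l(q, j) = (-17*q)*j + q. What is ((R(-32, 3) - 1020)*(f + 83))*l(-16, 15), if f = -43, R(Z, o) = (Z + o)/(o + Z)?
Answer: -165648640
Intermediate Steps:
l(q, j) = q - 17*j*q (l(q, j) = -17*j*q + q = q - 17*j*q)
R(Z, o) = 1 (R(Z, o) = (Z + o)/(Z + o) = 1)
((R(-32, 3) - 1020)*(f + 83))*l(-16, 15) = ((1 - 1020)*(-43 + 83))*(-16*(1 - 17*15)) = (-1019*40)*(-16*(1 - 255)) = -(-652160)*(-254) = -40760*4064 = -165648640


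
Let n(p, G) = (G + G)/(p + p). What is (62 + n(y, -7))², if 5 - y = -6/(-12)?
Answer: 295936/81 ≈ 3653.5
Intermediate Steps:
y = 9/2 (y = 5 - (-6)/(-12) = 5 - (-6)*(-1)/12 = 5 - 1*½ = 5 - ½ = 9/2 ≈ 4.5000)
n(p, G) = G/p (n(p, G) = (2*G)/((2*p)) = (2*G)*(1/(2*p)) = G/p)
(62 + n(y, -7))² = (62 - 7/9/2)² = (62 - 7*2/9)² = (62 - 14/9)² = (544/9)² = 295936/81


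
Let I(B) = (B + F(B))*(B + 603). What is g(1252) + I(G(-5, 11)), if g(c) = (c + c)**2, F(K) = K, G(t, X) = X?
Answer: 6283524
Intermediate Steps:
g(c) = 4*c**2 (g(c) = (2*c)**2 = 4*c**2)
I(B) = 2*B*(603 + B) (I(B) = (B + B)*(B + 603) = (2*B)*(603 + B) = 2*B*(603 + B))
g(1252) + I(G(-5, 11)) = 4*1252**2 + 2*11*(603 + 11) = 4*1567504 + 2*11*614 = 6270016 + 13508 = 6283524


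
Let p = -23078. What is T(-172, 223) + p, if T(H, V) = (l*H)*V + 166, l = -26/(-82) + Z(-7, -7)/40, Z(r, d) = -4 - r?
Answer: -15559647/410 ≈ -37950.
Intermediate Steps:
l = 643/1640 (l = -26/(-82) + (-4 - 1*(-7))/40 = -26*(-1/82) + (-4 + 7)*(1/40) = 13/41 + 3*(1/40) = 13/41 + 3/40 = 643/1640 ≈ 0.39207)
T(H, V) = 166 + 643*H*V/1640 (T(H, V) = (643*H/1640)*V + 166 = 643*H*V/1640 + 166 = 166 + 643*H*V/1640)
T(-172, 223) + p = (166 + (643/1640)*(-172)*223) - 23078 = (166 - 6165727/410) - 23078 = -6097667/410 - 23078 = -15559647/410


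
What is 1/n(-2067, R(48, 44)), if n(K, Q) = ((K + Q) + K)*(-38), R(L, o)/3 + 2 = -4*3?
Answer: 1/158688 ≈ 6.3017e-6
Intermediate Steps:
R(L, o) = -42 (R(L, o) = -6 + 3*(-4*3) = -6 + 3*(-12) = -6 - 36 = -42)
n(K, Q) = -76*K - 38*Q (n(K, Q) = (Q + 2*K)*(-38) = -76*K - 38*Q)
1/n(-2067, R(48, 44)) = 1/(-76*(-2067) - 38*(-42)) = 1/(157092 + 1596) = 1/158688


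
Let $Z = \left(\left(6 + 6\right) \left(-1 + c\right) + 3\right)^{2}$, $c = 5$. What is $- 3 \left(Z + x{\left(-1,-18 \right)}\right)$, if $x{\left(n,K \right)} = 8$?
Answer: $-7827$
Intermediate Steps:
$Z = 2601$ ($Z = \left(\left(6 + 6\right) \left(-1 + 5\right) + 3\right)^{2} = \left(12 \cdot 4 + 3\right)^{2} = \left(48 + 3\right)^{2} = 51^{2} = 2601$)
$- 3 \left(Z + x{\left(-1,-18 \right)}\right) = - 3 \left(2601 + 8\right) = \left(-3\right) 2609 = -7827$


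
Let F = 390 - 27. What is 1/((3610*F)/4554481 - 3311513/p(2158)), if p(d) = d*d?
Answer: -21210054055684/8979597705233 ≈ -2.3620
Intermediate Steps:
F = 363
p(d) = d²
1/((3610*F)/4554481 - 3311513/p(2158)) = 1/((3610*363)/4554481 - 3311513/(2158²)) = 1/(1310430*(1/4554481) - 3311513/4656964) = 1/(1310430/4554481 - 3311513*1/4656964) = 1/(1310430/4554481 - 3311513/4656964) = 1/(-8979597705233/21210054055684) = -21210054055684/8979597705233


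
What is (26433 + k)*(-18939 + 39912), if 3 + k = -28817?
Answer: -50062551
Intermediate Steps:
k = -28820 (k = -3 - 28817 = -28820)
(26433 + k)*(-18939 + 39912) = (26433 - 28820)*(-18939 + 39912) = -2387*20973 = -50062551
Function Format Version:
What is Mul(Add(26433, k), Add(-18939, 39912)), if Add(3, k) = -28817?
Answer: -50062551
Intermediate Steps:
k = -28820 (k = Add(-3, -28817) = -28820)
Mul(Add(26433, k), Add(-18939, 39912)) = Mul(Add(26433, -28820), Add(-18939, 39912)) = Mul(-2387, 20973) = -50062551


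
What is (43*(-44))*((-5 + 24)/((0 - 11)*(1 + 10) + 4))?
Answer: 35948/117 ≈ 307.25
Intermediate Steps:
(43*(-44))*((-5 + 24)/((0 - 11)*(1 + 10) + 4)) = -35948/(-11*11 + 4) = -35948/(-121 + 4) = -35948/(-117) = -35948*(-1)/117 = -1892*(-19/117) = 35948/117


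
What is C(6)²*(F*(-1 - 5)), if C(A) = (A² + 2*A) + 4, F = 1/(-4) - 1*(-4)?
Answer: -60840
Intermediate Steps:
F = 15/4 (F = -¼ + 4 = 15/4 ≈ 3.7500)
C(A) = 4 + A² + 2*A
C(6)²*(F*(-1 - 5)) = (4 + 6² + 2*6)²*(15*(-1 - 5)/4) = (4 + 36 + 12)²*((15/4)*(-6)) = 52²*(-45/2) = 2704*(-45/2) = -60840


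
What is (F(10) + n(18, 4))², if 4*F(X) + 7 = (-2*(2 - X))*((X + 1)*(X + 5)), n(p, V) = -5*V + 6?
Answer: 6640929/16 ≈ 4.1506e+5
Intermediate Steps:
n(p, V) = 6 - 5*V
F(X) = -7/4 + (1 + X)*(-4 + 2*X)*(5 + X)/4 (F(X) = -7/4 + ((-2*(2 - X))*((X + 1)*(X + 5)))/4 = -7/4 + ((-4 + 2*X)*((1 + X)*(5 + X)))/4 = -7/4 + ((1 + X)*(-4 + 2*X)*(5 + X))/4 = -7/4 + (1 + X)*(-4 + 2*X)*(5 + X)/4)
(F(10) + n(18, 4))² = ((-27/4 + (½)*10³ + 2*10² - 7/2*10) + (6 - 5*4))² = ((-27/4 + (½)*1000 + 2*100 - 35) + (6 - 20))² = ((-27/4 + 500 + 200 - 35) - 14)² = (2633/4 - 14)² = (2577/4)² = 6640929/16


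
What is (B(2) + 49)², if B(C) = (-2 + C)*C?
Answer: 2401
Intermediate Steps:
B(C) = C*(-2 + C)
(B(2) + 49)² = (2*(-2 + 2) + 49)² = (2*0 + 49)² = (0 + 49)² = 49² = 2401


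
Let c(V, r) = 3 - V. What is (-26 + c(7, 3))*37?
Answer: -1110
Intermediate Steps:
(-26 + c(7, 3))*37 = (-26 + (3 - 1*7))*37 = (-26 + (3 - 7))*37 = (-26 - 4)*37 = -30*37 = -1110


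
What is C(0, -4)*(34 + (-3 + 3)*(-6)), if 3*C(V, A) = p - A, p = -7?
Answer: -34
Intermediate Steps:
C(V, A) = -7/3 - A/3 (C(V, A) = (-7 - A)/3 = -7/3 - A/3)
C(0, -4)*(34 + (-3 + 3)*(-6)) = (-7/3 - ⅓*(-4))*(34 + (-3 + 3)*(-6)) = (-7/3 + 4/3)*(34 + 0*(-6)) = -(34 + 0) = -1*34 = -34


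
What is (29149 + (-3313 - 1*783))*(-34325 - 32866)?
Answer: -1683336123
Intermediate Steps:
(29149 + (-3313 - 1*783))*(-34325 - 32866) = (29149 + (-3313 - 783))*(-67191) = (29149 - 4096)*(-67191) = 25053*(-67191) = -1683336123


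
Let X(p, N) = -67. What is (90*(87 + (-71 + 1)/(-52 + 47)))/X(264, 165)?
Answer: -9090/67 ≈ -135.67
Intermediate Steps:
(90*(87 + (-71 + 1)/(-52 + 47)))/X(264, 165) = (90*(87 + (-71 + 1)/(-52 + 47)))/(-67) = (90*(87 - 70/(-5)))*(-1/67) = (90*(87 - 70*(-⅕)))*(-1/67) = (90*(87 + 14))*(-1/67) = (90*101)*(-1/67) = 9090*(-1/67) = -9090/67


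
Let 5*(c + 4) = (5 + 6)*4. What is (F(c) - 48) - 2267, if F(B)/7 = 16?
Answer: -2203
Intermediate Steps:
c = 24/5 (c = -4 + ((5 + 6)*4)/5 = -4 + (11*4)/5 = -4 + (⅕)*44 = -4 + 44/5 = 24/5 ≈ 4.8000)
F(B) = 112 (F(B) = 7*16 = 112)
(F(c) - 48) - 2267 = (112 - 48) - 2267 = 64 - 2267 = -2203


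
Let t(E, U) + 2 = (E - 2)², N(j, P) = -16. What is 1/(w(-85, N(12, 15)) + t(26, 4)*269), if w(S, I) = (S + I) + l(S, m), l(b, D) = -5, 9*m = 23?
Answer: 1/154300 ≈ 6.4809e-6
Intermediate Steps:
m = 23/9 (m = (⅑)*23 = 23/9 ≈ 2.5556)
t(E, U) = -2 + (-2 + E)² (t(E, U) = -2 + (E - 2)² = -2 + (-2 + E)²)
w(S, I) = -5 + I + S (w(S, I) = (S + I) - 5 = (I + S) - 5 = -5 + I + S)
1/(w(-85, N(12, 15)) + t(26, 4)*269) = 1/((-5 - 16 - 85) + (-2 + (-2 + 26)²)*269) = 1/(-106 + (-2 + 24²)*269) = 1/(-106 + (-2 + 576)*269) = 1/(-106 + 574*269) = 1/(-106 + 154406) = 1/154300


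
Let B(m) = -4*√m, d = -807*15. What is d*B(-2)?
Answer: 48420*I*√2 ≈ 68476.0*I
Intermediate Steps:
d = -12105
d*B(-2) = -(-48420)*√(-2) = -(-48420)*I*√2 = 48420*I*√2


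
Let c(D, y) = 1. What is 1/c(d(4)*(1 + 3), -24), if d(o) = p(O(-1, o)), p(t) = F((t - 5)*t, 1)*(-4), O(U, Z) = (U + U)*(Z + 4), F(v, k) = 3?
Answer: 1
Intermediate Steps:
O(U, Z) = 2*U*(4 + Z) (O(U, Z) = (2*U)*(4 + Z) = 2*U*(4 + Z))
p(t) = -12 (p(t) = 3*(-4) = -12)
d(o) = -12
1/c(d(4)*(1 + 3), -24) = 1/1 = 1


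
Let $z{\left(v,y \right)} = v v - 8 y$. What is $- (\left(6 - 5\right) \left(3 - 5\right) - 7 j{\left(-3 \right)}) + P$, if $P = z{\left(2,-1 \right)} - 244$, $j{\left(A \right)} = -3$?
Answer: $-251$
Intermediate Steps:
$z{\left(v,y \right)} = v^{2} - 8 y$
$P = -232$ ($P = \left(2^{2} - -8\right) - 244 = \left(4 + 8\right) - 244 = 12 - 244 = -232$)
$- (\left(6 - 5\right) \left(3 - 5\right) - 7 j{\left(-3 \right)}) + P = - (\left(6 - 5\right) \left(3 - 5\right) - -21) - 232 = - (1 \left(-2\right) + 21) - 232 = - (-2 + 21) - 232 = \left(-1\right) 19 - 232 = -19 - 232 = -251$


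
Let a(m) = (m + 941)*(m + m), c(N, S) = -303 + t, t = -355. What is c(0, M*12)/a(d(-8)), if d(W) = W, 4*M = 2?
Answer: 329/7464 ≈ 0.044078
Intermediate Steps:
M = ½ (M = (¼)*2 = ½ ≈ 0.50000)
c(N, S) = -658 (c(N, S) = -303 - 355 = -658)
a(m) = 2*m*(941 + m) (a(m) = (941 + m)*(2*m) = 2*m*(941 + m))
c(0, M*12)/a(d(-8)) = -658*(-1/(16*(941 - 8))) = -658/(2*(-8)*933) = -658/(-14928) = -658*(-1/14928) = 329/7464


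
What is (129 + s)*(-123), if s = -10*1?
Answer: -14637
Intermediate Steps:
s = -10
(129 + s)*(-123) = (129 - 10)*(-123) = 119*(-123) = -14637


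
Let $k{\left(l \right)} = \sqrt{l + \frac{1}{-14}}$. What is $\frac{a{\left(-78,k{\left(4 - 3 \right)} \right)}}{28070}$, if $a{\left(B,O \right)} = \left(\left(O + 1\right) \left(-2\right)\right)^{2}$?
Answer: $\frac{\left(14 + \sqrt{182}\right)^{2}}{1375430} \approx 0.00054946$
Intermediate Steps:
$k{\left(l \right)} = \sqrt{- \frac{1}{14} + l}$ ($k{\left(l \right)} = \sqrt{l - \frac{1}{14}} = \sqrt{- \frac{1}{14} + l}$)
$a{\left(B,O \right)} = \left(-2 - 2 O\right)^{2}$ ($a{\left(B,O \right)} = \left(\left(1 + O\right) \left(-2\right)\right)^{2} = \left(-2 - 2 O\right)^{2}$)
$\frac{a{\left(-78,k{\left(4 - 3 \right)} \right)}}{28070} = \frac{4 \left(1 + \frac{\sqrt{-14 + 196 \left(4 - 3\right)}}{14}\right)^{2}}{28070} = 4 \left(1 + \frac{\sqrt{-14 + 196 \left(4 - 3\right)}}{14}\right)^{2} \cdot \frac{1}{28070} = 4 \left(1 + \frac{\sqrt{-14 + 196 \cdot 1}}{14}\right)^{2} \cdot \frac{1}{28070} = 4 \left(1 + \frac{\sqrt{-14 + 196}}{14}\right)^{2} \cdot \frac{1}{28070} = 4 \left(1 + \frac{\sqrt{182}}{14}\right)^{2} \cdot \frac{1}{28070} = \frac{2 \left(1 + \frac{\sqrt{182}}{14}\right)^{2}}{14035}$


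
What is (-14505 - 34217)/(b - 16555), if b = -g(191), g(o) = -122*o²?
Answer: -2866/260831 ≈ -0.010988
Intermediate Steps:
b = 4450682 (b = -(-122)*191² = -(-122)*36481 = -1*(-4450682) = 4450682)
(-14505 - 34217)/(b - 16555) = (-14505 - 34217)/(4450682 - 16555) = -48722/4434127 = -48722*1/4434127 = -2866/260831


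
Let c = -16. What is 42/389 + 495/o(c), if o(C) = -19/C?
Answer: 3081678/7391 ≈ 416.95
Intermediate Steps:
42/389 + 495/o(c) = 42/389 + 495/((-19/(-16))) = 42*(1/389) + 495/((-19*(-1/16))) = 42/389 + 495/(19/16) = 42/389 + 495*(16/19) = 42/389 + 7920/19 = 3081678/7391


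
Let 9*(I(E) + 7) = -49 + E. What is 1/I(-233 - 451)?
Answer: -9/796 ≈ -0.011307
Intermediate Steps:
I(E) = -112/9 + E/9 (I(E) = -7 + (-49 + E)/9 = -7 + (-49/9 + E/9) = -112/9 + E/9)
1/I(-233 - 451) = 1/(-112/9 + (-233 - 451)/9) = 1/(-112/9 + (⅑)*(-684)) = 1/(-112/9 - 76) = 1/(-796/9) = -9/796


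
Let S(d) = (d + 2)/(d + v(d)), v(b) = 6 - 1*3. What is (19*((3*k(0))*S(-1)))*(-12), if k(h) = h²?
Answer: 0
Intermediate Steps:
v(b) = 3 (v(b) = 6 - 3 = 3)
S(d) = (2 + d)/(3 + d) (S(d) = (d + 2)/(d + 3) = (2 + d)/(3 + d))
(19*((3*k(0))*S(-1)))*(-12) = (19*((3*0²)*((2 - 1)/(3 - 1))))*(-12) = (19*((3*0)*(1/2)))*(-12) = (19*(0*((½)*1)))*(-12) = (19*(0*(½)))*(-12) = (19*0)*(-12) = 0*(-12) = 0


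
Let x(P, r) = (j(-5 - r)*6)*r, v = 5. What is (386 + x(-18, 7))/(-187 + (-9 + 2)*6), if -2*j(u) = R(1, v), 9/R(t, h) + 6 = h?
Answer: -575/229 ≈ -2.5109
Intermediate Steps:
R(t, h) = 9/(-6 + h)
j(u) = 9/2 (j(u) = -9/(2*(-6 + 5)) = -9/(2*(-1)) = -9*(-1)/2 = -1/2*(-9) = 9/2)
x(P, r) = 27*r (x(P, r) = ((9/2)*6)*r = 27*r)
(386 + x(-18, 7))/(-187 + (-9 + 2)*6) = (386 + 27*7)/(-187 + (-9 + 2)*6) = (386 + 189)/(-187 - 7*6) = 575/(-187 - 42) = 575/(-229) = 575*(-1/229) = -575/229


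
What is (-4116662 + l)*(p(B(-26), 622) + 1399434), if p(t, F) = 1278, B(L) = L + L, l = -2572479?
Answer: -9369560068392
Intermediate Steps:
B(L) = 2*L
(-4116662 + l)*(p(B(-26), 622) + 1399434) = (-4116662 - 2572479)*(1278 + 1399434) = -6689141*1400712 = -9369560068392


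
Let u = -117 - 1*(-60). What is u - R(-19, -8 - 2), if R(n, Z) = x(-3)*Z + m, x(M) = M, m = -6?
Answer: -81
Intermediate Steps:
R(n, Z) = -6 - 3*Z (R(n, Z) = -3*Z - 6 = -6 - 3*Z)
u = -57 (u = -117 + 60 = -57)
u - R(-19, -8 - 2) = -57 - (-6 - 3*(-8 - 2)) = -57 - (-6 - 3*(-10)) = -57 - (-6 + 30) = -57 - 1*24 = -57 - 24 = -81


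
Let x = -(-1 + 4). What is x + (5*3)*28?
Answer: 417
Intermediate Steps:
x = -3 (x = -1*3 = -3)
x + (5*3)*28 = -3 + (5*3)*28 = -3 + 15*28 = -3 + 420 = 417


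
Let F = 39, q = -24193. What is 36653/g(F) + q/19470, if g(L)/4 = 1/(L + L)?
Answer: 6957918526/9735 ≈ 7.1473e+5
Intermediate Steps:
g(L) = 2/L (g(L) = 4/(L + L) = 4/((2*L)) = 4*(1/(2*L)) = 2/L)
36653/g(F) + q/19470 = 36653/((2/39)) - 24193/19470 = 36653/((2*(1/39))) - 24193*1/19470 = 36653/(2/39) - 24193/19470 = 36653*(39/2) - 24193/19470 = 1429467/2 - 24193/19470 = 6957918526/9735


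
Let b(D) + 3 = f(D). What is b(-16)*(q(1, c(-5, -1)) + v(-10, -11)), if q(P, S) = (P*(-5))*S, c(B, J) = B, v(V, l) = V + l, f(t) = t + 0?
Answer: -76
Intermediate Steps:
f(t) = t
b(D) = -3 + D
q(P, S) = -5*P*S (q(P, S) = (-5*P)*S = -5*P*S)
b(-16)*(q(1, c(-5, -1)) + v(-10, -11)) = (-3 - 16)*(-5*1*(-5) + (-10 - 11)) = -19*(25 - 21) = -19*4 = -76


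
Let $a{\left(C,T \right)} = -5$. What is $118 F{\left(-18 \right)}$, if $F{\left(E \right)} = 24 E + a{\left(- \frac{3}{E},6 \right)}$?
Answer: $-51566$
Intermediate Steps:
$F{\left(E \right)} = -5 + 24 E$ ($F{\left(E \right)} = 24 E - 5 = -5 + 24 E$)
$118 F{\left(-18 \right)} = 118 \left(-5 + 24 \left(-18\right)\right) = 118 \left(-5 - 432\right) = 118 \left(-437\right) = -51566$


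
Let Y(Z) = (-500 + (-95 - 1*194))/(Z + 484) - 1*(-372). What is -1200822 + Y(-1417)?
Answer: -373339687/311 ≈ -1.2005e+6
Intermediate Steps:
Y(Z) = 372 - 789/(484 + Z) (Y(Z) = (-500 + (-95 - 194))/(484 + Z) + 372 = (-500 - 289)/(484 + Z) + 372 = -789/(484 + Z) + 372 = 372 - 789/(484 + Z))
-1200822 + Y(-1417) = -1200822 + 3*(59753 + 124*(-1417))/(484 - 1417) = -1200822 + 3*(59753 - 175708)/(-933) = -1200822 + 3*(-1/933)*(-115955) = -1200822 + 115955/311 = -373339687/311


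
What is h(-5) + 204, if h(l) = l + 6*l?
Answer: 169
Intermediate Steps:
h(l) = 7*l
h(-5) + 204 = 7*(-5) + 204 = -35 + 204 = 169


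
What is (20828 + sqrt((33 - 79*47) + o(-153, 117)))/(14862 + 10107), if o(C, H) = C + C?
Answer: 508/609 + I*sqrt(3986)/24969 ≈ 0.83415 + 0.0025285*I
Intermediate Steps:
o(C, H) = 2*C
(20828 + sqrt((33 - 79*47) + o(-153, 117)))/(14862 + 10107) = (20828 + sqrt((33 - 79*47) + 2*(-153)))/(14862 + 10107) = (20828 + sqrt((33 - 3713) - 306))/24969 = (20828 + sqrt(-3680 - 306))*(1/24969) = (20828 + sqrt(-3986))*(1/24969) = (20828 + I*sqrt(3986))*(1/24969) = 508/609 + I*sqrt(3986)/24969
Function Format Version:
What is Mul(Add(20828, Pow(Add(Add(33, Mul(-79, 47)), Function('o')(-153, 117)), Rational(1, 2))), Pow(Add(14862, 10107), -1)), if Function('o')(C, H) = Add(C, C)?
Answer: Add(Rational(508, 609), Mul(Rational(1, 24969), I, Pow(3986, Rational(1, 2)))) ≈ Add(0.83415, Mul(0.0025285, I))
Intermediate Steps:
Function('o')(C, H) = Mul(2, C)
Mul(Add(20828, Pow(Add(Add(33, Mul(-79, 47)), Function('o')(-153, 117)), Rational(1, 2))), Pow(Add(14862, 10107), -1)) = Mul(Add(20828, Pow(Add(Add(33, Mul(-79, 47)), Mul(2, -153)), Rational(1, 2))), Pow(Add(14862, 10107), -1)) = Mul(Add(20828, Pow(Add(Add(33, -3713), -306), Rational(1, 2))), Pow(24969, -1)) = Mul(Add(20828, Pow(Add(-3680, -306), Rational(1, 2))), Rational(1, 24969)) = Mul(Add(20828, Pow(-3986, Rational(1, 2))), Rational(1, 24969)) = Mul(Add(20828, Mul(I, Pow(3986, Rational(1, 2)))), Rational(1, 24969)) = Add(Rational(508, 609), Mul(Rational(1, 24969), I, Pow(3986, Rational(1, 2))))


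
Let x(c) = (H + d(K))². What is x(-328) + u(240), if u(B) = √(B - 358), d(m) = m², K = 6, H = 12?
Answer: 2304 + I*√118 ≈ 2304.0 + 10.863*I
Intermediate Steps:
u(B) = √(-358 + B)
x(c) = 2304 (x(c) = (12 + 6²)² = (12 + 36)² = 48² = 2304)
x(-328) + u(240) = 2304 + √(-358 + 240) = 2304 + √(-118) = 2304 + I*√118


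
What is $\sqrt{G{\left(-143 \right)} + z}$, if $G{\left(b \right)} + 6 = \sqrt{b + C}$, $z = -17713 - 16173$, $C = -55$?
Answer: $\sqrt{-33892 + 3 i \sqrt{22}} \approx 0.0382 + 184.1 i$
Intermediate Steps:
$z = -33886$ ($z = -17713 - 16173 = -33886$)
$G{\left(b \right)} = -6 + \sqrt{-55 + b}$ ($G{\left(b \right)} = -6 + \sqrt{b - 55} = -6 + \sqrt{-55 + b}$)
$\sqrt{G{\left(-143 \right)} + z} = \sqrt{\left(-6 + \sqrt{-55 - 143}\right) - 33886} = \sqrt{\left(-6 + \sqrt{-198}\right) - 33886} = \sqrt{\left(-6 + 3 i \sqrt{22}\right) - 33886} = \sqrt{-33892 + 3 i \sqrt{22}}$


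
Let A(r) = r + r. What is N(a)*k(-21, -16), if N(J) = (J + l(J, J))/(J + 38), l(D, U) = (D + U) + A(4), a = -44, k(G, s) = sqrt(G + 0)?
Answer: 62*I*sqrt(21)/3 ≈ 94.707*I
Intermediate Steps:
A(r) = 2*r
k(G, s) = sqrt(G)
l(D, U) = 8 + D + U (l(D, U) = (D + U) + 2*4 = (D + U) + 8 = 8 + D + U)
N(J) = (8 + 3*J)/(38 + J) (N(J) = (J + (8 + J + J))/(J + 38) = (J + (8 + 2*J))/(38 + J) = (8 + 3*J)/(38 + J))
N(a)*k(-21, -16) = ((8 + 3*(-44))/(38 - 44))*sqrt(-21) = ((8 - 132)/(-6))*(I*sqrt(21)) = (-1/6*(-124))*(I*sqrt(21)) = 62*(I*sqrt(21))/3 = 62*I*sqrt(21)/3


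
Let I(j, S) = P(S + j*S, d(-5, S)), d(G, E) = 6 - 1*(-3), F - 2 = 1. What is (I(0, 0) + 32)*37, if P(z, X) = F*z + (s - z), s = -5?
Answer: 999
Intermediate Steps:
F = 3 (F = 2 + 1 = 3)
d(G, E) = 9 (d(G, E) = 6 + 3 = 9)
P(z, X) = -5 + 2*z (P(z, X) = 3*z + (-5 - z) = -5 + 2*z)
I(j, S) = -5 + 2*S + 2*S*j (I(j, S) = -5 + 2*(S + j*S) = -5 + 2*(S + S*j) = -5 + (2*S + 2*S*j) = -5 + 2*S + 2*S*j)
(I(0, 0) + 32)*37 = ((-5 + 2*0*(1 + 0)) + 32)*37 = ((-5 + 2*0*1) + 32)*37 = ((-5 + 0) + 32)*37 = (-5 + 32)*37 = 27*37 = 999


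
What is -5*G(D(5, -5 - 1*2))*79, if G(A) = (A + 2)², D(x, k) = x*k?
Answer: -430155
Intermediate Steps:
D(x, k) = k*x
G(A) = (2 + A)²
-5*G(D(5, -5 - 1*2))*79 = -5*(2 + (-5 - 1*2)*5)²*79 = -5*(2 + (-5 - 2)*5)²*79 = -5*(2 - 7*5)²*79 = -5*(2 - 35)²*79 = -5*(-33)²*79 = -5*1089*79 = -5445*79 = -430155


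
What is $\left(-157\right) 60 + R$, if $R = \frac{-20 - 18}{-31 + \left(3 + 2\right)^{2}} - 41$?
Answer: $- \frac{28364}{3} \approx -9454.7$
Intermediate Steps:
$R = - \frac{104}{3}$ ($R = - \frac{38}{-31 + 5^{2}} - 41 = - \frac{38}{-31 + 25} - 41 = - \frac{38}{-6} - 41 = \left(-38\right) \left(- \frac{1}{6}\right) - 41 = \frac{19}{3} - 41 = - \frac{104}{3} \approx -34.667$)
$\left(-157\right) 60 + R = \left(-157\right) 60 - \frac{104}{3} = -9420 - \frac{104}{3} = - \frac{28364}{3}$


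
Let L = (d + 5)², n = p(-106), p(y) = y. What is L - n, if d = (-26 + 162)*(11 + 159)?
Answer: 534765731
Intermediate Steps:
d = 23120 (d = 136*170 = 23120)
n = -106
L = 534765625 (L = (23120 + 5)² = 23125² = 534765625)
L - n = 534765625 - 1*(-106) = 534765625 + 106 = 534765731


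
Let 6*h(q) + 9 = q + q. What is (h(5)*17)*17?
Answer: 289/6 ≈ 48.167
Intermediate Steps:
h(q) = -3/2 + q/3 (h(q) = -3/2 + (q + q)/6 = -3/2 + (2*q)/6 = -3/2 + q/3)
(h(5)*17)*17 = ((-3/2 + (⅓)*5)*17)*17 = ((-3/2 + 5/3)*17)*17 = ((⅙)*17)*17 = (17/6)*17 = 289/6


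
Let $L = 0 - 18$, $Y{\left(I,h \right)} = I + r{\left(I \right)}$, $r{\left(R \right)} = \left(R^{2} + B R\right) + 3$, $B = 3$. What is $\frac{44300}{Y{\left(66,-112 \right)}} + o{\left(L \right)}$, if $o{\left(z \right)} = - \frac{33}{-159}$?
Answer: $\frac{2398753}{245019} \approx 9.7901$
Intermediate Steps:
$r{\left(R \right)} = 3 + R^{2} + 3 R$ ($r{\left(R \right)} = \left(R^{2} + 3 R\right) + 3 = 3 + R^{2} + 3 R$)
$Y{\left(I,h \right)} = 3 + I^{2} + 4 I$ ($Y{\left(I,h \right)} = I + \left(3 + I^{2} + 3 I\right) = 3 + I^{2} + 4 I$)
$L = -18$ ($L = 0 - 18 = -18$)
$o{\left(z \right)} = \frac{11}{53}$ ($o{\left(z \right)} = \left(-33\right) \left(- \frac{1}{159}\right) = \frac{11}{53}$)
$\frac{44300}{Y{\left(66,-112 \right)}} + o{\left(L \right)} = \frac{44300}{3 + 66^{2} + 4 \cdot 66} + \frac{11}{53} = \frac{44300}{3 + 4356 + 264} + \frac{11}{53} = \frac{44300}{4623} + \frac{11}{53} = \frac{2398753}{245019}$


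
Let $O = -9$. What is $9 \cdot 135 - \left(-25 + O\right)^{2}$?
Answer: $59$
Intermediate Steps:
$9 \cdot 135 - \left(-25 + O\right)^{2} = 9 \cdot 135 - \left(-25 - 9\right)^{2} = 1215 - \left(-34\right)^{2} = 1215 - 1156 = 59$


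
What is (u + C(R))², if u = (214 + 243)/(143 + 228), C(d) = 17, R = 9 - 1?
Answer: 45751696/137641 ≈ 332.40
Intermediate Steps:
R = 8
u = 457/371 ≈ 1.2318
(u + C(R))² = (457/371 + 17)² = (6764/371)² = 45751696/137641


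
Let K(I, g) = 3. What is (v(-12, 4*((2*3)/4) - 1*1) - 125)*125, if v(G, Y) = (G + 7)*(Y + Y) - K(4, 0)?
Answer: -22250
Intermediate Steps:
v(G, Y) = -3 + 2*Y*(7 + G) (v(G, Y) = (G + 7)*(Y + Y) - 1*3 = (7 + G)*(2*Y) - 3 = 2*Y*(7 + G) - 3 = -3 + 2*Y*(7 + G))
(v(-12, 4*((2*3)/4) - 1*1) - 125)*125 = ((-3 + 14*(4*((2*3)/4) - 1*1) + 2*(-12)*(4*((2*3)/4) - 1*1)) - 125)*125 = ((-3 + 14*(4*(6*(1/4)) - 1) + 2*(-12)*(4*(6*(1/4)) - 1)) - 125)*125 = ((-3 + 14*(4*(3/2) - 1) + 2*(-12)*(4*(3/2) - 1)) - 125)*125 = ((-3 + 14*(6 - 1) + 2*(-12)*(6 - 1)) - 125)*125 = ((-3 + 14*5 + 2*(-12)*5) - 125)*125 = ((-3 + 70 - 120) - 125)*125 = (-53 - 125)*125 = -178*125 = -22250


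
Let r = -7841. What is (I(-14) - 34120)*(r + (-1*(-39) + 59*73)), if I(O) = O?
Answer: 119298330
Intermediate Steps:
(I(-14) - 34120)*(r + (-1*(-39) + 59*73)) = (-14 - 34120)*(-7841 + (-1*(-39) + 59*73)) = -34134*(-7841 + (39 + 4307)) = -34134*(-7841 + 4346) = -34134*(-3495) = 119298330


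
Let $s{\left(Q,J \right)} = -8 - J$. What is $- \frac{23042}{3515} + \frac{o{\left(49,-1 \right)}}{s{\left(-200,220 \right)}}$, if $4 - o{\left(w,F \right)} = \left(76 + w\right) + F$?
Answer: $- \frac{21192}{3515} \approx -6.029$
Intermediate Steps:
$o{\left(w,F \right)} = -72 - F - w$ ($o{\left(w,F \right)} = 4 - \left(\left(76 + w\right) + F\right) = 4 - \left(76 + F + w\right) = -72 - F - w$)
$- \frac{23042}{3515} + \frac{o{\left(49,-1 \right)}}{s{\left(-200,220 \right)}} = - \frac{23042}{3515} + \frac{-72 - -1 - 49}{-8 - 220} = \left(-23042\right) \frac{1}{3515} + \frac{-72 + 1 - 49}{-8 - 220} = - \frac{23042}{3515} - \frac{120}{-228} = - \frac{23042}{3515} - - \frac{10}{19} = - \frac{23042}{3515} + \frac{10}{19} = - \frac{21192}{3515}$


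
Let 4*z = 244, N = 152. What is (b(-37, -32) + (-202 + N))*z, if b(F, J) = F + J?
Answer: -7259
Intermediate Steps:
z = 61 (z = (1/4)*244 = 61)
(b(-37, -32) + (-202 + N))*z = ((-37 - 32) + (-202 + 152))*61 = (-69 - 50)*61 = -119*61 = -7259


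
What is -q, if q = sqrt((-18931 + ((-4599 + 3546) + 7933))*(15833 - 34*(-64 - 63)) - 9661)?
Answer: -I*sqrt(242849362) ≈ -15584.0*I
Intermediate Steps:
q = I*sqrt(242849362) (q = sqrt((-18931 + (-1053 + 7933))*(15833 - 34*(-127)) - 9661) = sqrt((-18931 + 6880)*(15833 + 4318) - 9661) = sqrt(-12051*20151 - 9661) = sqrt(-242839701 - 9661) = sqrt(-242849362) = I*sqrt(242849362) ≈ 15584.0*I)
-q = -I*sqrt(242849362)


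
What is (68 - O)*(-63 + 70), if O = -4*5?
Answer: 616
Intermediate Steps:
O = -20
(68 - O)*(-63 + 70) = (68 - 1*(-20))*(-63 + 70) = (68 + 20)*7 = 88*7 = 616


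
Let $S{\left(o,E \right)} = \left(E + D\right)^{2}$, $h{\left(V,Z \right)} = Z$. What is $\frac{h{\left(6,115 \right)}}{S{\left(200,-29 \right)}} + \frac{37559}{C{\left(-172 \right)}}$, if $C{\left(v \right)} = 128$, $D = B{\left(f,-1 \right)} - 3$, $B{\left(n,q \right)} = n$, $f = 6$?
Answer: $\frac{6351151}{21632} \approx 293.6$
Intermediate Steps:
$D = 3$ ($D = 6 - 3 = 3$)
$S{\left(o,E \right)} = \left(3 + E\right)^{2}$ ($S{\left(o,E \right)} = \left(E + 3\right)^{2} = \left(3 + E\right)^{2}$)
$\frac{h{\left(6,115 \right)}}{S{\left(200,-29 \right)}} + \frac{37559}{C{\left(-172 \right)}} = \frac{115}{\left(3 - 29\right)^{2}} + \frac{37559}{128} = \frac{115}{\left(-26\right)^{2}} + 37559 \cdot \frac{1}{128} = \frac{115}{676} + \frac{37559}{128} = \frac{6351151}{21632}$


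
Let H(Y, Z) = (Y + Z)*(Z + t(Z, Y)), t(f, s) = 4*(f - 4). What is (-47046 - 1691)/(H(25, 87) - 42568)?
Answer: -48737/4360 ≈ -11.178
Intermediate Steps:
t(f, s) = -16 + 4*f (t(f, s) = 4*(-4 + f) = -16 + 4*f)
H(Y, Z) = (-16 + 5*Z)*(Y + Z) (H(Y, Z) = (Y + Z)*(Z + (-16 + 4*Z)) = (Y + Z)*(-16 + 5*Z) = (-16 + 5*Z)*(Y + Z))
(-47046 - 1691)/(H(25, 87) - 42568) = (-47046 - 1691)/((-16*25 - 16*87 + 5*87² + 5*25*87) - 42568) = -48737/((-400 - 1392 + 5*7569 + 10875) - 42568) = -48737/((-400 - 1392 + 37845 + 10875) - 42568) = -48737/(46928 - 42568) = -48737/4360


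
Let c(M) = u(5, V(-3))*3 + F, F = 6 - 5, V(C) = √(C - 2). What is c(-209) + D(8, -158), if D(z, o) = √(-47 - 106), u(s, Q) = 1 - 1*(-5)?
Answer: 19 + 3*I*√17 ≈ 19.0 + 12.369*I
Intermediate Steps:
V(C) = √(-2 + C)
u(s, Q) = 6 (u(s, Q) = 1 + 5 = 6)
F = 1
D(z, o) = 3*I*√17 (D(z, o) = √(-153) = 3*I*√17)
c(M) = 19 (c(M) = 6*3 + 1 = 18 + 1 = 19)
c(-209) + D(8, -158) = 19 + 3*I*√17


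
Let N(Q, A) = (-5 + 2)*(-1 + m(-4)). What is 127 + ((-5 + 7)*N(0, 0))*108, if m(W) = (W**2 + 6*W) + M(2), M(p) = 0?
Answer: 5959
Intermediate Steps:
m(W) = W**2 + 6*W (m(W) = (W**2 + 6*W) + 0 = W**2 + 6*W)
N(Q, A) = 27 (N(Q, A) = (-5 + 2)*(-1 - 4*(6 - 4)) = -3*(-1 - 4*2) = -3*(-1 - 8) = -3*(-9) = 27)
127 + ((-5 + 7)*N(0, 0))*108 = 127 + ((-5 + 7)*27)*108 = 127 + (2*27)*108 = 127 + 54*108 = 127 + 5832 = 5959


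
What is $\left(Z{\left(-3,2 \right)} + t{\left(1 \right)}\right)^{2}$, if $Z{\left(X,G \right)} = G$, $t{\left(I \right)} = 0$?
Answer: $4$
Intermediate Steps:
$\left(Z{\left(-3,2 \right)} + t{\left(1 \right)}\right)^{2} = \left(2 + 0\right)^{2} = 2^{2} = 4$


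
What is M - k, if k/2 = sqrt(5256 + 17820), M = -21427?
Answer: -21427 - 12*sqrt(641) ≈ -21731.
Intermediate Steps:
k = 12*sqrt(641) (k = 2*sqrt(5256 + 17820) = 2*sqrt(23076) = 2*(6*sqrt(641)) = 12*sqrt(641) ≈ 303.82)
M - k = -21427 - 12*sqrt(641)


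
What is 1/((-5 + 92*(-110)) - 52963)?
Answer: -1/63088 ≈ -1.5851e-5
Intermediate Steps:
1/((-5 + 92*(-110)) - 52963) = 1/((-5 - 10120) - 52963) = 1/(-10125 - 52963) = 1/(-63088) = -1/63088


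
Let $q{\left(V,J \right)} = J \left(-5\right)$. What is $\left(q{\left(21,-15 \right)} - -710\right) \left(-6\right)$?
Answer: $-4710$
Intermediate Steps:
$q{\left(V,J \right)} = - 5 J$
$\left(q{\left(21,-15 \right)} - -710\right) \left(-6\right) = \left(\left(-5\right) \left(-15\right) - -710\right) \left(-6\right) = \left(75 + 710\right) \left(-6\right) = 785 \left(-6\right) = -4710$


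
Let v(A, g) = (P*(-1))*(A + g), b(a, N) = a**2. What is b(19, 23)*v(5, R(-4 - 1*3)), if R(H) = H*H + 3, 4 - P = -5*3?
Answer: -390963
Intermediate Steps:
P = 19 (P = 4 - (-5)*3 = 4 - 1*(-15) = 4 + 15 = 19)
R(H) = 3 + H**2 (R(H) = H**2 + 3 = 3 + H**2)
v(A, g) = -19*A - 19*g (v(A, g) = (19*(-1))*(A + g) = -19*(A + g) = -19*A - 19*g)
b(19, 23)*v(5, R(-4 - 1*3)) = 19**2*(-19*5 - 19*(3 + (-4 - 1*3)**2)) = 361*(-95 - 19*(3 + (-4 - 3)**2)) = 361*(-95 - 19*(3 + (-7)**2)) = 361*(-95 - 19*(3 + 49)) = 361*(-95 - 19*52) = 361*(-95 - 988) = 361*(-1083) = -390963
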